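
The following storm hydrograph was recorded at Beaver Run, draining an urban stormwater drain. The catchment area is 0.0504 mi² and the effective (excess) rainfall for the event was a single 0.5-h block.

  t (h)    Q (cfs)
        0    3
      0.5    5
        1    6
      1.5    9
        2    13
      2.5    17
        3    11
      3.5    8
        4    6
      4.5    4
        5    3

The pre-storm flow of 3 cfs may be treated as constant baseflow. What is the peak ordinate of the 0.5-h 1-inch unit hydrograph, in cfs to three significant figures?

Direct runoff: 0.0, 2.0, 3.0, 6.0, 10.0, 14.0, 8.0, 5.0, 3.0, 1.0, 0.0 cfs; ΣQ_DR = 52.00 cfs, peak = 14.0 cfs.
Runoff depth d = ΣQ_DR·Δt / A = 52.00 × 1800 / (0.0504 mi²) = 0.7994 in.
The 1-inch UH is the DRH scaled by (1 in)/d, so U_p = 14.0 × 1/0.7994 = 17.5 cfs.

U_p ≈ 17.5 cfs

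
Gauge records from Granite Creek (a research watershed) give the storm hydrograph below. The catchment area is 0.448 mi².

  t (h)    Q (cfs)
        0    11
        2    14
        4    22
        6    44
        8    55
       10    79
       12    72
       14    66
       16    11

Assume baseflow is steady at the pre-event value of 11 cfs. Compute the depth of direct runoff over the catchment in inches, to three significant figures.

Direct runoff: 0.0, 3.0, 11.0, 33.0, 44.0, 68.0, 61.0, 55.0, 0.0 cfs; ΣQ_DR = 275.0 cfs.
V = ΣQ_DR · Δt = 275.0 × 7200 s = 1.980 × 10^6 ft³.
Over A = 0.448 mi², depth = V / A = 1.90 in.

d ≈ 1.90 in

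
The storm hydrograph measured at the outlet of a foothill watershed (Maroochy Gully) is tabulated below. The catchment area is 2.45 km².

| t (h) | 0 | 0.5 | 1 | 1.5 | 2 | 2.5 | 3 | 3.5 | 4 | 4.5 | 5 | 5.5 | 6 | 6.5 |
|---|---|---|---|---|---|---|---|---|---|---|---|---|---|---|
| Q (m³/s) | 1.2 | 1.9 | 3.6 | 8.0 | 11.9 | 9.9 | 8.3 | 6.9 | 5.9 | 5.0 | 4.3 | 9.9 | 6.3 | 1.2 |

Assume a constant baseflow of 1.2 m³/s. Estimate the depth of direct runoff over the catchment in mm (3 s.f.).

Direct runoff: 0.0, 0.7, 2.4, 6.8, 10.7, 8.7, 7.1, 5.7, 4.7, 3.8, 3.1, 8.7, 5.1, 0.0 m³/s; ΣQ_DR = 67.50 m³/s.
V = ΣQ_DR · Δt = 67.50 × 1800 s = 1.215 × 10^5 m³.
Over A = 2.45 km², depth = V / A = 49.6 mm.

d ≈ 49.6 mm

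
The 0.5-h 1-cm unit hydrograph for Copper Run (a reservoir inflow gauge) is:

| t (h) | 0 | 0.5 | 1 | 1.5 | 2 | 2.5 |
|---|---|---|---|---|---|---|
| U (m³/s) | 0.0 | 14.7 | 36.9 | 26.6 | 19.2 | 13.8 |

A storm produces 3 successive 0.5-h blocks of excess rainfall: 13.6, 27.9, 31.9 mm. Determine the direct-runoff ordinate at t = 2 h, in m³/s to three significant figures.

By discrete convolution, Q_j = Σ (P_i / 10 mm) · U_{j−i}.
At t = 2 h (j=4): Q = (13.6/10)·19.2 + (27.9/10)·26.6 + (31.9/10)·36.9 = 218 m³/s.

Q ≈ 218 m³/s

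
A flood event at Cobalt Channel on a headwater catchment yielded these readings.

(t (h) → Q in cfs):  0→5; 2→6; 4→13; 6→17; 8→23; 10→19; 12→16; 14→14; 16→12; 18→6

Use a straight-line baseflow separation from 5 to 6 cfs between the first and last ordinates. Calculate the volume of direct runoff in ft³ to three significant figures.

V ≈ 5.47 × 10^5 ft³

Direct-runoff ordinates (Q − Q_b): 0.00, 0.89, 7.78, 11.67, 17.56, 13.44, 10.33, 8.22, 6.11, 0.00 cfs.
ΣQ_DR = 76.00 cfs.
With Δt = 2 h = 7200 s, V = ΣQ_DR · Δt = 76.00 × 7200 = 5.47 × 10^5 ft³.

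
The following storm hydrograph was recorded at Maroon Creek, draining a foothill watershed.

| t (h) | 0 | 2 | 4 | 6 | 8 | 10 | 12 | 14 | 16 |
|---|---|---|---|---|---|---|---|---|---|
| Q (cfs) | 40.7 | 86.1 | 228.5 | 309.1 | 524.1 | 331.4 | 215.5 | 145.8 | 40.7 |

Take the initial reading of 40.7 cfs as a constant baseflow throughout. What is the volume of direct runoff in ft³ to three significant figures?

V ≈ 1.12 × 10^7 ft³

Direct-runoff ordinates (Q − Q_b): 0.0, 45.4, 187.8, 268.4, 483.4, 290.7, 174.8, 105.1, 0.0 cfs.
ΣQ_DR = 1556 cfs.
With Δt = 2 h = 7200 s, V = ΣQ_DR · Δt = 1556 × 7200 = 1.12 × 10^7 ft³.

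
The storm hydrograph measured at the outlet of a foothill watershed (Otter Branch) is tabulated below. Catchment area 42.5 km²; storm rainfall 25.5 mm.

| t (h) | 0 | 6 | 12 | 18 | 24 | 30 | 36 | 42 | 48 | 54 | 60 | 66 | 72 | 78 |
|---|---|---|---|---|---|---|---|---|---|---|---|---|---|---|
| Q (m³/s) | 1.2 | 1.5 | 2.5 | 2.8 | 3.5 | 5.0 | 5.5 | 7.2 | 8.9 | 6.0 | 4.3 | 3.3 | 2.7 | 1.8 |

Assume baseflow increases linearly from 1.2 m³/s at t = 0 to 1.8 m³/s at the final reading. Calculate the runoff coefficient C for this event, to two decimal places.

C ≈ 0.70

ΣQ_DR = 35.20 m³/s; V = ΣQ_DR·Δt = 7.603 × 10^5 m³.
Runoff depth d = V / A = 17.89 mm.
C = d / P = 17.89 / 25.5 = 0.70.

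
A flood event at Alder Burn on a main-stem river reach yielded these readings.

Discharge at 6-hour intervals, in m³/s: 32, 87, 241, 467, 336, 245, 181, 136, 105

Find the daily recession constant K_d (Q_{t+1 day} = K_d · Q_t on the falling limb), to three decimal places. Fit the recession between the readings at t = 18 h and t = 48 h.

Between t = 18 h and t = 48 h the flow falls from 467 to 105 m³/s over 5×6 h = 30 h.
Per-interval ratio K = (105/467)^(1/5) = 0.7419; K_d = K^(24/6) = 0.303.

K_d ≈ 0.303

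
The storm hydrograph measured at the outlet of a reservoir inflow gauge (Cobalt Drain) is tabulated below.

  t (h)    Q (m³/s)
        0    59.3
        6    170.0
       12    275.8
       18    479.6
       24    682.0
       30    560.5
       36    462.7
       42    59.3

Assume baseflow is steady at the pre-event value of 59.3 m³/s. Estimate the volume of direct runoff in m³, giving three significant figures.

Direct-runoff ordinates (Q − Q_b): 0.0, 110.7, 216.5, 420.3, 622.7, 501.2, 403.4, 0.0 m³/s.
ΣQ_DR = 2275 m³/s.
With Δt = 6 h = 21600 s, V = ΣQ_DR · Δt = 2275 × 21600 = 4.91 × 10^7 m³.

V ≈ 4.91 × 10^7 m³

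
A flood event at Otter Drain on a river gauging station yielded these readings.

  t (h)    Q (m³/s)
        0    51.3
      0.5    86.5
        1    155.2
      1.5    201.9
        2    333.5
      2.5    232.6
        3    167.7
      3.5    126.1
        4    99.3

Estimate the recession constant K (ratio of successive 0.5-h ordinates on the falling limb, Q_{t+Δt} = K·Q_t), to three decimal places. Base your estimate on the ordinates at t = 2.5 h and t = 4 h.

Using the recession-limb readings at t = 2.5 h and t = 4 h: Q falls from 232.6 to 99.3 m³/s over 3 intervals.
K = (Q₂/Q₁)^(1/3) = (99.3/232.6)^(1/3) = 0.753.

K ≈ 0.753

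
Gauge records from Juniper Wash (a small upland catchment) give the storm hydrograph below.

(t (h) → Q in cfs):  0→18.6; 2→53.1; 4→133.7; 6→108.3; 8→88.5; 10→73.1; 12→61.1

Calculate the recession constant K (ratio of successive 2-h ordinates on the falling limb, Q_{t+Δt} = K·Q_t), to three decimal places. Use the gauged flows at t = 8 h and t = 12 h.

Using the recession-limb readings at t = 8 h and t = 12 h: Q falls from 88.5 to 61.1 cfs over 2 intervals.
K = (Q₂/Q₁)^(1/2) = (61.1/88.5)^(1/2) = 0.831.

K ≈ 0.831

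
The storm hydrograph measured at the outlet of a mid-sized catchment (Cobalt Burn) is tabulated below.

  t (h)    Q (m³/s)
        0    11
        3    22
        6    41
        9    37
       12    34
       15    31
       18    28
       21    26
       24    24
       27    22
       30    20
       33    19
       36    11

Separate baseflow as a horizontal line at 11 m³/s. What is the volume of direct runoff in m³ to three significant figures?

V ≈ 1.98 × 10^6 m³

Direct-runoff ordinates (Q − Q_b): 0.0, 11.0, 30.0, 26.0, 23.0, 20.0, 17.0, 15.0, 13.0, 11.0, 9.0, 8.0, 0.0 m³/s.
ΣQ_DR = 183.0 m³/s.
With Δt = 3 h = 10800 s, V = ΣQ_DR · Δt = 183.0 × 10800 = 1.98 × 10^6 m³.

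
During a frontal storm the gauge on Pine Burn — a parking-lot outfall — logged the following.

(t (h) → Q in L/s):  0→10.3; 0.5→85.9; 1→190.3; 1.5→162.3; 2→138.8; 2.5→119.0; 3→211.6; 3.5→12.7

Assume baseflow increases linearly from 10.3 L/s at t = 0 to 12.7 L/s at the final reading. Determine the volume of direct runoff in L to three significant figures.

V ≈ 1.51 × 10^6 L

Direct-runoff ordinates (Q − Q_b): 0.00, 75.26, 179.31, 150.97, 127.13, 106.99, 199.24, 0.00 L/s.
ΣQ_DR = 838.9 L/s.
With Δt = 0.5 h = 1800 s, V = ΣQ_DR · Δt = 838.9 × 1800 = 1.51 × 10^6 L.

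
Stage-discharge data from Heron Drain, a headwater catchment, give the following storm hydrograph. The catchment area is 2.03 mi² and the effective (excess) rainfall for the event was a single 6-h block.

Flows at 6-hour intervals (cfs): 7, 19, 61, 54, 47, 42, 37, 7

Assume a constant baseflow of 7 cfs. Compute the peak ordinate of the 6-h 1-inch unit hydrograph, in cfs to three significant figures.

Direct runoff: 0.0, 12.0, 54.0, 47.0, 40.0, 35.0, 30.0, 0.0 cfs; ΣQ_DR = 218.0 cfs, peak = 54.0 cfs.
Runoff depth d = ΣQ_DR·Δt / A = 218.0 × 21600 / (2.03 mi²) = 0.9985 in.
The 1-inch UH is the DRH scaled by (1 in)/d, so U_p = 54.0 × 1/0.9985 = 54.1 cfs.

U_p ≈ 54.1 cfs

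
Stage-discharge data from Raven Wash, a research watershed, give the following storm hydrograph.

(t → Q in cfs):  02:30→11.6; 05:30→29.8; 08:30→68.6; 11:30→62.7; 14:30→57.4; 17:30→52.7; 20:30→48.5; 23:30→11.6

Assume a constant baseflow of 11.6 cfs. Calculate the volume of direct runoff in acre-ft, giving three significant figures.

Direct-runoff ordinates (Q − Q_b): 0.0, 18.2, 57.0, 51.1, 45.8, 41.1, 36.9, 0.0 cfs.
ΣQ_DR = 250.1 cfs.
With Δt = 3 h = 10800 s, V = ΣQ_DR · Δt = 250.1 × 10800 = 2.70 × 10^6 ft³ = 62.0 acre-ft.

V ≈ 62.0 acre-ft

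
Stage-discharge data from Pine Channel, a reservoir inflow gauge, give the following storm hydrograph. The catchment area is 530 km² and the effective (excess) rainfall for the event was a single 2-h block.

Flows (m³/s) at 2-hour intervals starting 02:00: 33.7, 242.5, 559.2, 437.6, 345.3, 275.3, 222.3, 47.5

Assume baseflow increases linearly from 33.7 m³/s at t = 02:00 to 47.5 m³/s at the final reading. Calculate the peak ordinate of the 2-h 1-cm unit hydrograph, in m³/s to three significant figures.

U_p ≈ 209 m³/s

Direct runoff: 0.00, 206.83, 521.56, 397.99, 303.71, 231.74, 176.77, 0.00 m³/s; ΣQ_DR = 1839 m³/s, peak = 521.56 m³/s.
Runoff depth d = ΣQ_DR·Δt / A = 1839 × 7200 / (530 km²) = 24.98 mm.
The 1-cm UH is the DRH scaled by (10 mm)/d, so U_p = 521.56 × 10/24.98 = 209 m³/s.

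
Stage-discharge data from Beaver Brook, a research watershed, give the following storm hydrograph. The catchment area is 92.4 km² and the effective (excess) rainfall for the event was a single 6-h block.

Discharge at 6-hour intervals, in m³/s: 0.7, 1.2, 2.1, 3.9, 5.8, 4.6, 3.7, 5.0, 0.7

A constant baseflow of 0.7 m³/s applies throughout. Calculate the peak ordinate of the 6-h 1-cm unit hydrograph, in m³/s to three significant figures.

Direct runoff: 0.0, 0.5, 1.4, 3.2, 5.1, 3.9, 3.0, 4.3, 0.0 m³/s; ΣQ_DR = 21.40 m³/s, peak = 5.1 m³/s.
Runoff depth d = ΣQ_DR·Δt / A = 21.40 × 21600 / (92.4 km²) = 5.003 mm.
The 1-cm UH is the DRH scaled by (10 mm)/d, so U_p = 5.1 × 10/5.003 = 10.2 m³/s.

U_p ≈ 10.2 m³/s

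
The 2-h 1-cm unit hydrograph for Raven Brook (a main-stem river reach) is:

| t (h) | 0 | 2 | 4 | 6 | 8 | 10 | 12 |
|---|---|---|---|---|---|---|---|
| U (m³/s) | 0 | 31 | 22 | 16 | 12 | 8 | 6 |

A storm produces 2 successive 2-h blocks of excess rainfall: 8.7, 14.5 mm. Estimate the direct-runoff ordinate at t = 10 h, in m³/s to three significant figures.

Q ≈ 24.4 m³/s

By discrete convolution, Q_j = Σ (P_i / 10 mm) · U_{j−i}.
At t = 10 h (j=5): Q = (8.7/10)·8 + (14.5/10)·12 = 24.4 m³/s.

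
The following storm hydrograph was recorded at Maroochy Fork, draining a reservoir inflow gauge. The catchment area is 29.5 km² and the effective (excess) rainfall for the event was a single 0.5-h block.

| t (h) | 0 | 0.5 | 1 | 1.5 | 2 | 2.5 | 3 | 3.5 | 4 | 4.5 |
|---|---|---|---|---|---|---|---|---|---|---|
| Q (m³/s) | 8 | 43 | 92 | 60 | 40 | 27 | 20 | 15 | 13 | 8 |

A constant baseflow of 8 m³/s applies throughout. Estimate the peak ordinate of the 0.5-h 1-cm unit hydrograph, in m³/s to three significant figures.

Direct runoff: 0.0, 35.0, 84.0, 52.0, 32.0, 19.0, 12.0, 7.0, 5.0, 0.0 m³/s; ΣQ_DR = 246.0 m³/s, peak = 84.0 m³/s.
Runoff depth d = ΣQ_DR·Δt / A = 246.0 × 1800 / (29.5 km²) = 15.01 mm.
The 1-cm UH is the DRH scaled by (10 mm)/d, so U_p = 84.0 × 10/15.01 = 56.0 m³/s.

U_p ≈ 56.0 m³/s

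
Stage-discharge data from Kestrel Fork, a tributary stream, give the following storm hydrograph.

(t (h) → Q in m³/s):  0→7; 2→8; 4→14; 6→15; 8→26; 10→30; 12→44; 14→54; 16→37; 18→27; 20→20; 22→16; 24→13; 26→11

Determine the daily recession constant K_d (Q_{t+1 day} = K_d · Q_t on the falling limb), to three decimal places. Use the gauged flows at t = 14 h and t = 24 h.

K_d ≈ 0.033

Between t = 14 h and t = 24 h the flow falls from 54 to 13 m³/s over 5×2 h = 10 h.
Per-interval ratio K = (13/54)^(1/5) = 0.7522; K_d = K^(24/2) = 0.033.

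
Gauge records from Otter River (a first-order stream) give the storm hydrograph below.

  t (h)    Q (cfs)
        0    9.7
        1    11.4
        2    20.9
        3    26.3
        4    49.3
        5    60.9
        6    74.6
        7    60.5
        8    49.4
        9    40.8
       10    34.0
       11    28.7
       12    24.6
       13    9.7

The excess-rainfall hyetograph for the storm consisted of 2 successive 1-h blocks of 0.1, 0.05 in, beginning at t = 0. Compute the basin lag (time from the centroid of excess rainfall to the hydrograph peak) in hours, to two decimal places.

t_L ≈ 5.17 h

Centroid of excess rainfall: t_c = Σ P_i·t̄_i / ΣP_i = 0.8333 h (block centres at 0.5, 1.5 h).
Hydrograph peak occurs at t = 6 h, so basin lag t_L = 6 − 0.8333 = 5.17 h.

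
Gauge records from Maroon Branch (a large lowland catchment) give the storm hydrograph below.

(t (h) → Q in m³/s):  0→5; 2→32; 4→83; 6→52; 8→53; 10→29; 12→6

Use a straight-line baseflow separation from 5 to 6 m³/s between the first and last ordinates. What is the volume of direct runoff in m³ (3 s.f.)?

V ≈ 1.59 × 10^6 m³

Direct-runoff ordinates (Q − Q_b): 0.00, 26.83, 77.67, 46.50, 47.33, 23.17, 0.00 m³/s.
ΣQ_DR = 221.5 m³/s.
With Δt = 2 h = 7200 s, V = ΣQ_DR · Δt = 221.5 × 7200 = 1.59 × 10^6 m³.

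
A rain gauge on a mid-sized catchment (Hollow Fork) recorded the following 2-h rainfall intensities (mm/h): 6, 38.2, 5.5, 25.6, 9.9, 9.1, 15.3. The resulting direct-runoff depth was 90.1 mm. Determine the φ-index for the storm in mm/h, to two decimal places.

Only the 3 blocks with intensity above φ contribute runoff: 38.2, 25.6, 15.3 mm/h.
Σ(I−φ)·Δt = d  ⇒  (38.2+25.6+15.3 − 3φ)·2 = 90.1
φ = (79.10 − 90.1/2) / 3 = 11.35 mm/h.

φ ≈ 11.35 mm/h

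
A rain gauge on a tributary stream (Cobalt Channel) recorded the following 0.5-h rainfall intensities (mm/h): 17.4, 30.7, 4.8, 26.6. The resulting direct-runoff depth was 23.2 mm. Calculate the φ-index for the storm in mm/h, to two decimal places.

φ ≈ 9.43 mm/h

Only the 3 blocks with intensity above φ contribute runoff: 17.4, 30.7, 26.6 mm/h.
Σ(I−φ)·Δt = d  ⇒  (17.4+30.7+26.6 − 3φ)·0.5 = 23.2
φ = (74.70 − 23.2/0.5) / 3 = 9.43 mm/h.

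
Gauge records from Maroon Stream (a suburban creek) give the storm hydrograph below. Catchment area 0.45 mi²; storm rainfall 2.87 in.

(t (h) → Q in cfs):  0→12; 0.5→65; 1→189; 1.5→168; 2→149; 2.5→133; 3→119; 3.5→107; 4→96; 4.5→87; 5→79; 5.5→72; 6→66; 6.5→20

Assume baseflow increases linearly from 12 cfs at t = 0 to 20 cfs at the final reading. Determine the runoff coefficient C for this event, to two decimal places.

C ≈ 0.68

ΣQ_DR = 1138 cfs; V = ΣQ_DR·Δt = 2.048 × 10^6 ft³.
Runoff depth d = V / A = 1.959 in.
C = d / P = 1.959 / 2.87 = 0.68.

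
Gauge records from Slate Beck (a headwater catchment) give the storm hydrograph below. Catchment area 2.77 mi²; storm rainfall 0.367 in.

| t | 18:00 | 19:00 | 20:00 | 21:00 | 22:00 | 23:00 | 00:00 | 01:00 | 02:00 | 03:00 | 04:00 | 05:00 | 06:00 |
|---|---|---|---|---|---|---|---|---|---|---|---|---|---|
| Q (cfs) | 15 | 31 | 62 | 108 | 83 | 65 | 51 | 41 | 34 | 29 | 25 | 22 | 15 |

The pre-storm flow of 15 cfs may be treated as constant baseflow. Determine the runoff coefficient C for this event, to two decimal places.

ΣQ_DR = 386.0 cfs; V = ΣQ_DR·Δt = 1.390 × 10^6 ft³.
Runoff depth d = V / A = 0.2159 in.
C = d / P = 0.2159 / 0.367 = 0.59.

C ≈ 0.59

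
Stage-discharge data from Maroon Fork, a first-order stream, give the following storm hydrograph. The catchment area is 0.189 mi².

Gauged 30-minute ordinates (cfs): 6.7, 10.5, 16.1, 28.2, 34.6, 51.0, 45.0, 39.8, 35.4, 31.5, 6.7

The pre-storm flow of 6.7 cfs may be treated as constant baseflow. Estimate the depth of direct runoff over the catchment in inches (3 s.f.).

d ≈ 0.950 in

Direct runoff: 0.0, 3.8, 9.4, 21.5, 27.9, 44.3, 38.3, 33.1, 28.7, 24.8, 0.0 cfs; ΣQ_DR = 231.8 cfs.
V = ΣQ_DR · Δt = 231.8 × 1800 s = 4.172 × 10^5 ft³.
Over A = 0.189 mi², depth = V / A = 0.950 in.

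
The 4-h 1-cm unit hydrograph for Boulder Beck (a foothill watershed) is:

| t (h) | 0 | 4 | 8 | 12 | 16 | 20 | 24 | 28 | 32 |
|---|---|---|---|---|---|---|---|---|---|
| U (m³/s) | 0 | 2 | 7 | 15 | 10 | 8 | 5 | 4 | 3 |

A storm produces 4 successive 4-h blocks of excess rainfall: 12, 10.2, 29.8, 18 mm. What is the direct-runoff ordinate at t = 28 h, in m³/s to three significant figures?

By discrete convolution, Q_j = Σ (P_i / 10 mm) · U_{j−i}.
At t = 28 h (j=7): Q = (12/10)·4 + (10.2/10)·5 + (29.8/10)·8 + (18/10)·10 = 51.7 m³/s.

Q ≈ 51.7 m³/s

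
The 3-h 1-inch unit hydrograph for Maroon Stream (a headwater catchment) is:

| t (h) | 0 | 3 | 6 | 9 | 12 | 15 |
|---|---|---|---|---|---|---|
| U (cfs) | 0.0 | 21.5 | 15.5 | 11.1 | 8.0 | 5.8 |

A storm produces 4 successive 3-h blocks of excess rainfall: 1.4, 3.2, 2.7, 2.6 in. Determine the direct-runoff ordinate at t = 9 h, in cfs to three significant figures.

By discrete convolution, Q_j = Σ (P_i / 1 in) · U_{j−i}.
At t = 9 h (j=3): Q = (1.4/1)·11.1 + (3.2/1)·15.5 + (2.7/1)·21.5 + (2.6/1)·0.0 = 123 cfs.

Q ≈ 123 cfs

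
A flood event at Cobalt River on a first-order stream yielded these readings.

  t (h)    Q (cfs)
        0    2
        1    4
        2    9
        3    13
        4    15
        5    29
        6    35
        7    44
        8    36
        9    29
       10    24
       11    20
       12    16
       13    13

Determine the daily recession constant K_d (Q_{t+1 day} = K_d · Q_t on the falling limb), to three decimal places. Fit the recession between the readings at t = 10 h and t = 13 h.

Between t = 10 h and t = 13 h the flow falls from 24 to 13 cfs over 3×1 h = 3 h.
Per-interval ratio K = (13/24)^(1/3) = 0.8152; K_d = K^(24/1) = 0.007.

K_d ≈ 0.007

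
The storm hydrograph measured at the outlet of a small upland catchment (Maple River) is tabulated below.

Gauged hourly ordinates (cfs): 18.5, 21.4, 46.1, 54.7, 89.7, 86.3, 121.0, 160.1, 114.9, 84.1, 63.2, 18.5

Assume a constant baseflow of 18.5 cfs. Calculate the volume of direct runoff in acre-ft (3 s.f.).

Direct-runoff ordinates (Q − Q_b): 0.0, 2.9, 27.6, 36.2, 71.2, 67.8, 102.5, 141.6, 96.4, 65.6, 44.7, 0.0 cfs.
ΣQ_DR = 656.5 cfs.
With Δt = 1 h = 3600 s, V = ΣQ_DR · Δt = 656.5 × 3600 = 2.36 × 10^6 ft³ = 54.3 acre-ft.

V ≈ 54.3 acre-ft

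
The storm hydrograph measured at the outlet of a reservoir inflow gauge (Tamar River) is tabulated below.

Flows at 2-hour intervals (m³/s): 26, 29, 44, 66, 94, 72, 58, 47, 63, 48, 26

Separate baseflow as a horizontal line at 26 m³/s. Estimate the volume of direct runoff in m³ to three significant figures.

V ≈ 2.07 × 10^6 m³

Direct-runoff ordinates (Q − Q_b): 0.0, 3.0, 18.0, 40.0, 68.0, 46.0, 32.0, 21.0, 37.0, 22.0, 0.0 m³/s.
ΣQ_DR = 287.0 m³/s.
With Δt = 2 h = 7200 s, V = ΣQ_DR · Δt = 287.0 × 7200 = 2.07 × 10^6 m³.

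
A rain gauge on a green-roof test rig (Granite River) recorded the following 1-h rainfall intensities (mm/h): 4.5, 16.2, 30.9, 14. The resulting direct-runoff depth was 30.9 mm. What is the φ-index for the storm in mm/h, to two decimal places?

Only the 3 blocks with intensity above φ contribute runoff: 16.2, 30.9, 14 mm/h.
Σ(I−φ)·Δt = d  ⇒  (16.2+30.9+14 − 3φ)·1 = 30.9
φ = (61.10 − 30.9/1) / 3 = 10.07 mm/h.

φ ≈ 10.07 mm/h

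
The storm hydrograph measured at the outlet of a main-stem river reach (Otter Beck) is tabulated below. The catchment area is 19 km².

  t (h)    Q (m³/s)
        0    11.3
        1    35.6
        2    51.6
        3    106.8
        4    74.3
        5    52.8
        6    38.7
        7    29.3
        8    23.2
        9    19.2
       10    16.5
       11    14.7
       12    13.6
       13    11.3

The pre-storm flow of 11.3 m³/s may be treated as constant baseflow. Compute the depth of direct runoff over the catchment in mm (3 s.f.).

Direct runoff: 0.0, 24.3, 40.3, 95.5, 63.0, 41.5, 27.4, 18.0, 11.9, 7.9, 5.2, 3.4, 2.3, 0.0 m³/s; ΣQ_DR = 340.7 m³/s.
V = ΣQ_DR · Δt = 340.7 × 3600 s = 1.227 × 10^6 m³.
Over A = 19 km², depth = V / A = 64.6 mm.

d ≈ 64.6 mm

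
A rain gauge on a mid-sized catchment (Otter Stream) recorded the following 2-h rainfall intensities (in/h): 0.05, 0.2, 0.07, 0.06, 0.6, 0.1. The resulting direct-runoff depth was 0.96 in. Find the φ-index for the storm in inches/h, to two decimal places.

φ ≈ 0.16 in/h

Only the 2 blocks with intensity above φ contribute runoff: 0.2, 0.6 in/h.
Σ(I−φ)·Δt = d  ⇒  (0.2+0.6 − 2φ)·2 = 0.96
φ = (0.8000 − 0.96/2) / 2 = 0.16 in/h.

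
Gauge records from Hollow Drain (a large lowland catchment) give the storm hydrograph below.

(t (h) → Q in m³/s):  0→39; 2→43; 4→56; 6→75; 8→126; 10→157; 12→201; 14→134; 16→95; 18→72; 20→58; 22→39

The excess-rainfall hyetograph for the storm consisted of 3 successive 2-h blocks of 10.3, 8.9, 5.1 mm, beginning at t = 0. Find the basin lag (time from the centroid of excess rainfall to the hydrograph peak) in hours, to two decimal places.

t_L ≈ 9.43 h

Centroid of excess rainfall: t_c = Σ P_i·t̄_i / ΣP_i = 2.5720 h (block centres at 1, 3, 5 h).
Hydrograph peak occurs at t = 12 h, so basin lag t_L = 12 − 2.5720 = 9.43 h.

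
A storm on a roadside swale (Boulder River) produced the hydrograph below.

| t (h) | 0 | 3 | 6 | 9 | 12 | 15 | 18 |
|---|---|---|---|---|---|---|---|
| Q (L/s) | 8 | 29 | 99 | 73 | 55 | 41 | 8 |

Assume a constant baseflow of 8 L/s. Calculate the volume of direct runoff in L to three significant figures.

V ≈ 2.78 × 10^6 L

Direct-runoff ordinates (Q − Q_b): 0.0, 21.0, 91.0, 65.0, 47.0, 33.0, 0.0 L/s.
ΣQ_DR = 257.0 L/s.
With Δt = 3 h = 10800 s, V = ΣQ_DR · Δt = 257.0 × 10800 = 2.78 × 10^6 L.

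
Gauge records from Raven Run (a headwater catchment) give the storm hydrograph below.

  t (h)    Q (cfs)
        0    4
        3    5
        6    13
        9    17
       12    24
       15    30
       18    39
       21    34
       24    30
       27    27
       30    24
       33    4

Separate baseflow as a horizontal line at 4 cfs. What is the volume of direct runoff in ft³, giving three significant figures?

Direct-runoff ordinates (Q − Q_b): 0.0, 1.0, 9.0, 13.0, 20.0, 26.0, 35.0, 30.0, 26.0, 23.0, 20.0, 0.0 cfs.
ΣQ_DR = 203.0 cfs.
With Δt = 3 h = 10800 s, V = ΣQ_DR · Δt = 203.0 × 10800 = 2.19 × 10^6 ft³.

V ≈ 2.19 × 10^6 ft³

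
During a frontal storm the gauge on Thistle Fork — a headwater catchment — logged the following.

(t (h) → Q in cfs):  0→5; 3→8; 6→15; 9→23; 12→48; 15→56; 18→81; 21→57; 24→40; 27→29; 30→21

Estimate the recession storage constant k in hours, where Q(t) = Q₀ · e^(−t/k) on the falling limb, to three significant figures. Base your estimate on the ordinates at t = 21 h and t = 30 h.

On the falling limb, Q drops from 57 to 21 cfs between t = 21 h and t = 30 h (Δt = 9 h).
k = −Δt / ln(Q₂/Q₁) = −9 / ln(21/57) = 9.01 h.

k ≈ 9.01 h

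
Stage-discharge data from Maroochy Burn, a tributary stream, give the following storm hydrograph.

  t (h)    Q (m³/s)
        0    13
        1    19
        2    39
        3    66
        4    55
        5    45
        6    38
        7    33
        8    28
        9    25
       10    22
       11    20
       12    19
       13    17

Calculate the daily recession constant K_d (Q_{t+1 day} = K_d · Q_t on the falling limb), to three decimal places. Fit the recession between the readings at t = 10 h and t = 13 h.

Between t = 10 h and t = 13 h the flow falls from 22 to 17 m³/s over 3×1 h = 3 h.
Per-interval ratio K = (17/22)^(1/3) = 0.9176; K_d = K^(24/1) = 0.127.

K_d ≈ 0.127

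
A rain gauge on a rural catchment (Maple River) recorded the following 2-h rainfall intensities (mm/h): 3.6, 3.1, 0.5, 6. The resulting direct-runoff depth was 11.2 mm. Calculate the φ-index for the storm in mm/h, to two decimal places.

Only the 3 blocks with intensity above φ contribute runoff: 3.6, 3.1, 6 mm/h.
Σ(I−φ)·Δt = d  ⇒  (3.6+3.1+6 − 3φ)·2 = 11.2
φ = (12.70 − 11.2/2) / 3 = 2.37 mm/h.

φ ≈ 2.37 mm/h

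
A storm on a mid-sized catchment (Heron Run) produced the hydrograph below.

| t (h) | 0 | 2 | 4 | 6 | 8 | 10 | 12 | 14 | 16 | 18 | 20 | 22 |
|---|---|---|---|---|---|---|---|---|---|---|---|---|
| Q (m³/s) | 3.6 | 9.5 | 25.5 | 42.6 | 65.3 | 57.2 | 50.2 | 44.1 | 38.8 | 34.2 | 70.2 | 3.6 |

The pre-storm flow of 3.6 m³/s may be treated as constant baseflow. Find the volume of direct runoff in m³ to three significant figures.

V ≈ 2.89 × 10^6 m³

Direct-runoff ordinates (Q − Q_b): 0.0, 5.9, 21.9, 39.0, 61.7, 53.6, 46.6, 40.5, 35.2, 30.6, 66.6, 0.0 m³/s.
ΣQ_DR = 401.6 m³/s.
With Δt = 2 h = 7200 s, V = ΣQ_DR · Δt = 401.6 × 7200 = 2.89 × 10^6 m³.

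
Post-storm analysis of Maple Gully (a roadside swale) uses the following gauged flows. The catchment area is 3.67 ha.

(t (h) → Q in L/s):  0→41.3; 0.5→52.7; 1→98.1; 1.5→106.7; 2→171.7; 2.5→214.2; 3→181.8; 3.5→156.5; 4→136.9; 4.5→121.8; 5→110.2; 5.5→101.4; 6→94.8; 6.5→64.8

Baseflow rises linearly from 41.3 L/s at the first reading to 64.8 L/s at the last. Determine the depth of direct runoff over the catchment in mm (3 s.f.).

Direct runoff: 0.00, 9.59, 53.18, 59.98, 123.17, 163.86, 129.65, 102.55, 81.14, 64.23, 50.82, 40.22, 31.81, 0.00 L/s; ΣQ_DR = 910.2 L/s.
V = ΣQ_DR · Δt = 910.2 × 1800 s = 1.638 × 10^6 L.
Over A = 3.67 ha, depth = V / A = 44.6 mm.

d ≈ 44.6 mm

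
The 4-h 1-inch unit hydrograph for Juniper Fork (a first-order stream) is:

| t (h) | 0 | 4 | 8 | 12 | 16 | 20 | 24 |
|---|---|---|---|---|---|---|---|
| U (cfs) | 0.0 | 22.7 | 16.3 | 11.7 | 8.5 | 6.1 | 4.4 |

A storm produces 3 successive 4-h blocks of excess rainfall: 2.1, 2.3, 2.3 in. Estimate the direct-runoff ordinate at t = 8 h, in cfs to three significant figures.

Q ≈ 86.4 cfs

By discrete convolution, Q_j = Σ (P_i / 1 in) · U_{j−i}.
At t = 8 h (j=2): Q = (2.1/1)·16.3 + (2.3/1)·22.7 + (2.3/1)·0.0 = 86.4 cfs.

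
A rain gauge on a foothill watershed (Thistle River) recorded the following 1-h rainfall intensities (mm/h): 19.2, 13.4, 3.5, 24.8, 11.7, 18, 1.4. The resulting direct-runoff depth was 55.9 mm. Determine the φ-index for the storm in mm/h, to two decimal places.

Only the 5 blocks with intensity above φ contribute runoff: 19.2, 13.4, 24.8, 11.7, 18 mm/h.
Σ(I−φ)·Δt = d  ⇒  (19.2+13.4+24.8+11.7+18 − 5φ)·1 = 55.9
φ = (87.10 − 55.9/1) / 5 = 6.24 mm/h.

φ ≈ 6.24 mm/h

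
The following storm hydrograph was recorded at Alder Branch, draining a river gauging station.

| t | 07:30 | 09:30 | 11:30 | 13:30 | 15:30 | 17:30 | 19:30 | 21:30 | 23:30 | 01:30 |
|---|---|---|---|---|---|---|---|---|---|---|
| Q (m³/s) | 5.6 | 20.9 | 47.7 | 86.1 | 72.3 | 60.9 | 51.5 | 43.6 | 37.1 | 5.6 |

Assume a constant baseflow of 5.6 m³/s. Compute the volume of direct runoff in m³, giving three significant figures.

Direct-runoff ordinates (Q − Q_b): 0.0, 15.3, 42.1, 80.5, 66.7, 55.3, 45.9, 38.0, 31.5, 0.0 m³/s.
ΣQ_DR = 375.3 m³/s.
With Δt = 2 h = 7200 s, V = ΣQ_DR · Δt = 375.3 × 7200 = 2.70 × 10^6 m³.

V ≈ 2.70 × 10^6 m³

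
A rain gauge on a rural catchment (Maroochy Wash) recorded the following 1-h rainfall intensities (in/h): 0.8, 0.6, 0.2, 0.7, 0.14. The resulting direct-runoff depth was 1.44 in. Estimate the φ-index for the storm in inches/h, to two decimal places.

φ ≈ 0.22 in/h

Only the 3 blocks with intensity above φ contribute runoff: 0.8, 0.6, 0.7 in/h.
Σ(I−φ)·Δt = d  ⇒  (0.8+0.6+0.7 − 3φ)·1 = 1.44
φ = (2.100 − 1.44/1) / 3 = 0.22 in/h.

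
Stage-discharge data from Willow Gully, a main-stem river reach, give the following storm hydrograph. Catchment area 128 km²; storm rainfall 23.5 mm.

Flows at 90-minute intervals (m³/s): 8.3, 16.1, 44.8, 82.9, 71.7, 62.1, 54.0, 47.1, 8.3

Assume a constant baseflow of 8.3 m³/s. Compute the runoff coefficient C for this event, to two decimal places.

ΣQ_DR = 320.6 m³/s; V = ΣQ_DR·Δt = 1.731 × 10^6 m³.
Runoff depth d = V / A = 13.53 mm.
C = d / P = 13.53 / 23.5 = 0.58.

C ≈ 0.58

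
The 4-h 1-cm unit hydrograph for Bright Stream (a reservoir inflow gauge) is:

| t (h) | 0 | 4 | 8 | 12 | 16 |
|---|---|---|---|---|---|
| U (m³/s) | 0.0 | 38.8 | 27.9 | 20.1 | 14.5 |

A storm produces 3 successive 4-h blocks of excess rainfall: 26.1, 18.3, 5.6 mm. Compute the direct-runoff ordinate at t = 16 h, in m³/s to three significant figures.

By discrete convolution, Q_j = Σ (P_i / 10 mm) · U_{j−i}.
At t = 16 h (j=4): Q = (26.1/10)·14.5 + (18.3/10)·20.1 + (5.6/10)·27.9 = 90.3 m³/s.

Q ≈ 90.3 m³/s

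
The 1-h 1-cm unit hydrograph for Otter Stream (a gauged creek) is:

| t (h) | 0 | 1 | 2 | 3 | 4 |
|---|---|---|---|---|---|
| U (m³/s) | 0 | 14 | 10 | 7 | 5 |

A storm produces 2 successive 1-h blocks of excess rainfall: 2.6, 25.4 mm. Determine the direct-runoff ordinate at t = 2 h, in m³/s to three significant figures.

Q ≈ 38.2 m³/s

By discrete convolution, Q_j = Σ (P_i / 10 mm) · U_{j−i}.
At t = 2 h (j=2): Q = (2.6/10)·10 + (25.4/10)·14 = 38.2 m³/s.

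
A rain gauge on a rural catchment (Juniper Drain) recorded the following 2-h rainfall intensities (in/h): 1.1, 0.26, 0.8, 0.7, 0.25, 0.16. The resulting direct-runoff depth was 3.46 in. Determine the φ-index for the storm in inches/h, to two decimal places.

Only the 3 blocks with intensity above φ contribute runoff: 1.1, 0.8, 0.7 in/h.
Σ(I−φ)·Δt = d  ⇒  (1.1+0.8+0.7 − 3φ)·2 = 3.46
φ = (2.600 − 3.46/2) / 3 = 0.29 in/h.

φ ≈ 0.29 in/h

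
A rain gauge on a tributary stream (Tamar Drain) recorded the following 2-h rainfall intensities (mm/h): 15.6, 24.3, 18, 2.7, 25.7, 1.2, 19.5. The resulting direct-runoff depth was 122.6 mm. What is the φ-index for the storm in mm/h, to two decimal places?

φ ≈ 8.36 mm/h

Only the 5 blocks with intensity above φ contribute runoff: 15.6, 24.3, 18, 25.7, 19.5 mm/h.
Σ(I−φ)·Δt = d  ⇒  (15.6+24.3+18+25.7+19.5 − 5φ)·2 = 122.6
φ = (103.1 − 122.6/2) / 5 = 8.36 mm/h.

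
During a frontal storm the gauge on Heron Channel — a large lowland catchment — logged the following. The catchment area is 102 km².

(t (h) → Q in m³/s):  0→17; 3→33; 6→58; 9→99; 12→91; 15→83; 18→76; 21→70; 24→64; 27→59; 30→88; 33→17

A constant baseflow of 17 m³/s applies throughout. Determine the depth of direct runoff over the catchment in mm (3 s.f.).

Direct runoff: 0.0, 16.0, 41.0, 82.0, 74.0, 66.0, 59.0, 53.0, 47.0, 42.0, 71.0, 0.0 m³/s; ΣQ_DR = 551.0 m³/s.
V = ΣQ_DR · Δt = 551.0 × 10800 s = 5.951 × 10^6 m³.
Over A = 102 km², depth = V / A = 58.3 mm.

d ≈ 58.3 mm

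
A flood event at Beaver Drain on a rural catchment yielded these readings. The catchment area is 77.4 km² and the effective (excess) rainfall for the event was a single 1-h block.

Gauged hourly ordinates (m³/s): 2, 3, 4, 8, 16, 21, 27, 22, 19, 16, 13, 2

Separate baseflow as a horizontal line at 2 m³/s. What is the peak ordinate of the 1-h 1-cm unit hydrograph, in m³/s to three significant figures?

Direct runoff: 0.0, 1.0, 2.0, 6.0, 14.0, 19.0, 25.0, 20.0, 17.0, 14.0, 11.0, 0.0 m³/s; ΣQ_DR = 129.0 m³/s, peak = 25.0 m³/s.
Runoff depth d = ΣQ_DR·Δt / A = 129.0 × 3600 / (77.4 km²) = 6.000 mm.
The 1-cm UH is the DRH scaled by (10 mm)/d, so U_p = 25.0 × 10/6.000 = 41.7 m³/s.

U_p ≈ 41.7 m³/s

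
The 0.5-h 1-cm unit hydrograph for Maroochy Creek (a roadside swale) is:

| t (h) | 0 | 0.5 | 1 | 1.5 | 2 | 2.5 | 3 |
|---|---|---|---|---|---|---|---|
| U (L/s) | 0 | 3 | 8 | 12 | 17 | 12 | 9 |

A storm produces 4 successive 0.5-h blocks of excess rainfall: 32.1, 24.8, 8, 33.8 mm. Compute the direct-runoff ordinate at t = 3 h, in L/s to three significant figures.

By discrete convolution, Q_j = Σ (P_i / 10 mm) · U_{j−i}.
At t = 3 h (j=6): Q = (32.1/10)·9 + (24.8/10)·12 + (8/10)·17 + (33.8/10)·12 = 113 L/s.

Q ≈ 113 L/s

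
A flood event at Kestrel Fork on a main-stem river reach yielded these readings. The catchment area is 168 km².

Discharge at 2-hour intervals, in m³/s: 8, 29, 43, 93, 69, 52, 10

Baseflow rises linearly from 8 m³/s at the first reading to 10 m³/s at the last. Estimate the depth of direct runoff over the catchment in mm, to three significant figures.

Direct runoff: 0.00, 20.67, 34.33, 84.00, 59.67, 42.33, 0.00 m³/s; ΣQ_DR = 241.0 m³/s.
V = ΣQ_DR · Δt = 241.0 × 7200 s = 1.735 × 10^6 m³.
Over A = 168 km², depth = V / A = 10.3 mm.

d ≈ 10.3 mm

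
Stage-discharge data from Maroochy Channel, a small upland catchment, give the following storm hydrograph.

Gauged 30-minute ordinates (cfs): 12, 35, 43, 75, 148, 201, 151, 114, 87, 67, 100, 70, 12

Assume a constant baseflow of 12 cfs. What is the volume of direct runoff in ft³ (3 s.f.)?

V ≈ 1.73 × 10^6 ft³

Direct-runoff ordinates (Q − Q_b): 0.0, 23.0, 31.0, 63.0, 136.0, 189.0, 139.0, 102.0, 75.0, 55.0, 88.0, 58.0, 0.0 cfs.
ΣQ_DR = 959.0 cfs.
With Δt = 0.5 h = 1800 s, V = ΣQ_DR · Δt = 959.0 × 1800 = 1.73 × 10^6 ft³.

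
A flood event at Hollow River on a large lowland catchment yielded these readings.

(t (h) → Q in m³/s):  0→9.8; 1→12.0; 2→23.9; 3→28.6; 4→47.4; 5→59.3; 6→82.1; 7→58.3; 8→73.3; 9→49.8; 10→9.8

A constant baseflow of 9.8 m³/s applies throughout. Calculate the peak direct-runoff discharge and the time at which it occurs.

Q_p = 72.3 m³/s at t = 6 h

Subtracting baseflow gives direct-runoff ordinates: 0.0, 2.2, 14.1, 18.8, 37.6, 49.5, 72.3, 48.5, 63.5, 40.0, 0.0 m³/s.
The maximum is 72.3 m³/s, occurring at the reading for t = 6 h.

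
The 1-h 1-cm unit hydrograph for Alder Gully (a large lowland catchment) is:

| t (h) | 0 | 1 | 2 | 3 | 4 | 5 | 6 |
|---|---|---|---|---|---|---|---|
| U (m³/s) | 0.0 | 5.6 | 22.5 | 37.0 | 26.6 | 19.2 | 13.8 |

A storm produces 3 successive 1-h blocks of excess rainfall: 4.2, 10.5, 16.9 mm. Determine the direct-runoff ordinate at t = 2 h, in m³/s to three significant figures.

By discrete convolution, Q_j = Σ (P_i / 10 mm) · U_{j−i}.
At t = 2 h (j=2): Q = (4.2/10)·22.5 + (10.5/10)·5.6 + (16.9/10)·0.0 = 15.3 m³/s.

Q ≈ 15.3 m³/s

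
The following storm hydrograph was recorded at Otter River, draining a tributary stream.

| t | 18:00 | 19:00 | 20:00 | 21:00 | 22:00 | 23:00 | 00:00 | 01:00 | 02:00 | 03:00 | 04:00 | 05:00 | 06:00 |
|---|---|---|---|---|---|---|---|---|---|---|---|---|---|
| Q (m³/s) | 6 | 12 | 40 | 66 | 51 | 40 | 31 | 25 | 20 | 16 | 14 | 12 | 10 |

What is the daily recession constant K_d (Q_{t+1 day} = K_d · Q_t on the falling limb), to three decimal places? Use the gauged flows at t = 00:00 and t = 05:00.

K_d ≈ 0.011

Between t = 00:00 and t = 05:00 the flow falls from 31 to 12 m³/s over 5×1 h = 5 h.
Per-interval ratio K = (12/31)^(1/5) = 0.8271; K_d = K^(24/1) = 0.011.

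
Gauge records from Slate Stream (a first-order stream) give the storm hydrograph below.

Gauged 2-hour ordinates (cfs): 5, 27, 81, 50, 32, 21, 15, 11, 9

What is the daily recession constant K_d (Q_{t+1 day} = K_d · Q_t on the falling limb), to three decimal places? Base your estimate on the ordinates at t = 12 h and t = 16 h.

Between t = 12 h and t = 16 h the flow falls from 15 to 9 cfs over 2×2 h = 4 h.
Per-interval ratio K = (9/15)^(1/2) = 0.7746; K_d = K^(24/2) = 0.047.

K_d ≈ 0.047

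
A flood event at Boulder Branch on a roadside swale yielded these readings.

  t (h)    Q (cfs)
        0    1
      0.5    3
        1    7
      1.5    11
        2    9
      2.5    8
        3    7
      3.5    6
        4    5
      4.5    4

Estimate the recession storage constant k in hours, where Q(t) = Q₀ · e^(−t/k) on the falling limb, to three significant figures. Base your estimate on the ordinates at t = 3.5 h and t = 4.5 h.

k ≈ 2.47 h

On the falling limb, Q drops from 6 to 4 cfs between t = 3.5 h and t = 4.5 h (Δt = 1 h).
k = −Δt / ln(Q₂/Q₁) = −1 / ln(4/6) = 2.47 h.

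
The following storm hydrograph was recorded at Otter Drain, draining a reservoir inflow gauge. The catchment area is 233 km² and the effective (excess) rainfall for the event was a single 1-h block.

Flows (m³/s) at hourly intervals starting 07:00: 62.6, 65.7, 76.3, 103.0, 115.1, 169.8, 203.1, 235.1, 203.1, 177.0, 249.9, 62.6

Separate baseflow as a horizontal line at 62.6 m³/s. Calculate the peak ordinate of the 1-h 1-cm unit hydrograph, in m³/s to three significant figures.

Direct runoff: 0.0, 3.1, 13.7, 40.4, 52.5, 107.2, 140.5, 172.5, 140.5, 114.4, 187.3, 0.0 m³/s; ΣQ_DR = 972.1 m³/s, peak = 187.3 m³/s.
Runoff depth d = ΣQ_DR·Δt / A = 972.1 × 3600 / (233 km²) = 15.02 mm.
The 1-cm UH is the DRH scaled by (10 mm)/d, so U_p = 187.3 × 10/15.02 = 125 m³/s.

U_p ≈ 125 m³/s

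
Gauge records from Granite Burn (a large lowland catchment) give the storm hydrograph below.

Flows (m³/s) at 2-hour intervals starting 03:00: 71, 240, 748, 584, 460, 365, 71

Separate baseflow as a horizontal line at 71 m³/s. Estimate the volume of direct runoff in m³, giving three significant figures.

Direct-runoff ordinates (Q − Q_b): 0.0, 169.0, 677.0, 513.0, 389.0, 294.0, 0.0 m³/s.
ΣQ_DR = 2042 m³/s.
With Δt = 2 h = 7200 s, V = ΣQ_DR · Δt = 2042 × 7200 = 1.47 × 10^7 m³.

V ≈ 1.47 × 10^7 m³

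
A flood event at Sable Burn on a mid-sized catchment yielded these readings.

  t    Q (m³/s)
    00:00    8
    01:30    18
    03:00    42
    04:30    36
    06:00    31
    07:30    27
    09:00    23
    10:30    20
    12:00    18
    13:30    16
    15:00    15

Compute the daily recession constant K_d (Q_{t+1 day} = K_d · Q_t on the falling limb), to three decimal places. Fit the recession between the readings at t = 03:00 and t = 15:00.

K_d ≈ 0.128

Between t = 03:00 and t = 15:00 the flow falls from 42 to 15 m³/s over 8×1.5 h = 12 h.
Per-interval ratio K = (15/42)^(1/8) = 0.8792; K_d = K^(24/1.5) = 0.128.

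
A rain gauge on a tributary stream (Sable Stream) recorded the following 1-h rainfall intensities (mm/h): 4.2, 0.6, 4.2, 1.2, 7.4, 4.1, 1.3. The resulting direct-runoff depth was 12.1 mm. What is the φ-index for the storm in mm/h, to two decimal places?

φ ≈ 1.95 mm/h

Only the 4 blocks with intensity above φ contribute runoff: 4.2, 4.2, 7.4, 4.1 mm/h.
Σ(I−φ)·Δt = d  ⇒  (4.2+4.2+7.4+4.1 − 4φ)·1 = 12.1
φ = (19.90 − 12.1/1) / 4 = 1.95 mm/h.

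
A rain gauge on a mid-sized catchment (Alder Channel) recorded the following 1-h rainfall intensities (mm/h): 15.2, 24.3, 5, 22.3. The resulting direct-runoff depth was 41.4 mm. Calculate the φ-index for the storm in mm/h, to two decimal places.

Only the 3 blocks with intensity above φ contribute runoff: 15.2, 24.3, 22.3 mm/h.
Σ(I−φ)·Δt = d  ⇒  (15.2+24.3+22.3 − 3φ)·1 = 41.4
φ = (61.80 − 41.4/1) / 3 = 6.80 mm/h.

φ ≈ 6.80 mm/h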